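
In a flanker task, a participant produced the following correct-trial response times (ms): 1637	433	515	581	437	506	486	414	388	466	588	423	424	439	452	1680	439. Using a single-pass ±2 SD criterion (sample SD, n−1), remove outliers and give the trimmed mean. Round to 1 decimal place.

466.1 ms

n = 17, ΣRT = 10308, M = 606.353
Σ(x−M)² = 2558649.88; s = √(2558649.88/16) = 399.895
Cutoffs: 606.353 ± 2·399.895 → [-193.4, 1406.1]
Outside: 1637, 1680 → excluded.
Retained (n=15): Σ = 6991, mean = 6991/15 = 466.067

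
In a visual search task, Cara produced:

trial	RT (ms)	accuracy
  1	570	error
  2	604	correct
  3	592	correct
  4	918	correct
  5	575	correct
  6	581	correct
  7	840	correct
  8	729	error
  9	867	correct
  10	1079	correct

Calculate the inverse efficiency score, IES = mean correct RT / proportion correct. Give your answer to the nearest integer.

946 ms

Correct trials (n=8): 604, 592, 918, 575, 581, 840, 867, 1079
Mean correct RT = 6056/8 = 757.0000 ms
Proportion correct = 8/10
IES = 757.0000 / (8/10) = 946.250 ms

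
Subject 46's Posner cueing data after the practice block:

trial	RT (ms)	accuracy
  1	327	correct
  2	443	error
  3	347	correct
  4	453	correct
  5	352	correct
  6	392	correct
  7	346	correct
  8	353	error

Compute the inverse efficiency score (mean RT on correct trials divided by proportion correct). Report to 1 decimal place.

492.7 ms

Correct trials (n=6): 327, 347, 453, 352, 392, 346
Mean correct RT = 2217/6 = 369.5000 ms
Proportion correct = 6/8
IES = 369.5000 / (6/8) = 492.667 ms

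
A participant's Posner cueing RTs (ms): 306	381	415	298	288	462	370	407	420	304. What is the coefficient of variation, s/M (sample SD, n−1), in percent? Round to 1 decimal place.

17.0%

n = 10, Σ = 3651, M = 365.1000
Σ(x−M)² = 34598.900; s = √(34598.900/9) = 62.0026
CV = 62.0026 / 365.1000 = 0.16982 = 16.982%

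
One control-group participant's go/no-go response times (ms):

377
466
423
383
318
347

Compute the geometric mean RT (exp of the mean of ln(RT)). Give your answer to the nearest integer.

ln(RT): 5.9322, 6.1442, 6.0474, 5.9480, 5.7621, 5.8493
Mean ln(RT) = 35.6832/6 = 5.94720
Geometric mean = exp(5.94720) = 382.68 ms

383 ms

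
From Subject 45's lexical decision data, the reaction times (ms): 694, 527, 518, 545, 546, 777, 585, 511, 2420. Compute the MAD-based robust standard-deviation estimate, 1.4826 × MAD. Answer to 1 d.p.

51.9 ms

Sorted: 511, 518, 527, 545, 546, 585, 694, 777, 2420 → median = 546
|x − 546| sorted: 0, 1, 19, 28, 35, 39, 148, 231, 1874 → MAD = 35
Robust SD ≈ 1.4826 × 35 = 51.891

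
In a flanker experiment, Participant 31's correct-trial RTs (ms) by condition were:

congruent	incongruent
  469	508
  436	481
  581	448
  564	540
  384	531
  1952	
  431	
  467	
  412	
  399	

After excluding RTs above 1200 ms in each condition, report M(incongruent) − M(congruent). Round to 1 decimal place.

congruent: exclude 1952
M(congruent) = 4143/9 = 460.333
M(incongruent) = 2508/5 = 501.600
Difference = 501.600 − 460.333 = 41.267 ms

41.3 ms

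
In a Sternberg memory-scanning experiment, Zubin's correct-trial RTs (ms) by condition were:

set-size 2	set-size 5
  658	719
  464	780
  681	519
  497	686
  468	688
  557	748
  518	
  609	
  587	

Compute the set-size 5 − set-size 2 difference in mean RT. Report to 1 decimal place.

130.1 ms

M(set-size 2) = 5039/9 = 559.889
M(set-size 5) = 4140/6 = 690.000
Difference = 690.000 − 559.889 = 130.111 ms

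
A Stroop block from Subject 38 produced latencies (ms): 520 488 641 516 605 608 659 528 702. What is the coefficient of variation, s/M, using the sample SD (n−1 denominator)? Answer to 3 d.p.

0.128

n = 9, Σ = 5267, M = 585.2222
Σ(x−M)² = 44873.556; s = √(44873.556/8) = 74.8946
CV = 74.8946 / 585.2222 = 0.12798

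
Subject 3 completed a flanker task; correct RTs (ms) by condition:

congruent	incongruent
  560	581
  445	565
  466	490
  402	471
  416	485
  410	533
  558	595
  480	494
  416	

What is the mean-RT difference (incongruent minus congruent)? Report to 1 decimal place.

M(congruent) = 4153/9 = 461.444
M(incongruent) = 4214/8 = 526.750
Difference = 526.750 − 461.444 = 65.306 ms

65.3 ms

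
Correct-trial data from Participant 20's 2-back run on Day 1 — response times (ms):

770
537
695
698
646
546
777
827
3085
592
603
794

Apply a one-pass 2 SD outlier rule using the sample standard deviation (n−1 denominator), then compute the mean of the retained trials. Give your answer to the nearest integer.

n = 12, ΣRT = 10570, M = 880.833
Σ(x−M)² = 5405913.67; s = √(5405913.67/11) = 701.033
Cutoffs: 880.833 ± 2·701.033 → [-521.2, 2282.9]
Outside: 3085 → excluded.
Retained (n=11): Σ = 7485, mean = 7485/11 = 680.455

680 ms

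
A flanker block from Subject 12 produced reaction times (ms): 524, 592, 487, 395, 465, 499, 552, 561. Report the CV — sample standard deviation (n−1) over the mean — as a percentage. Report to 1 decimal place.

12.2%

n = 8, Σ = 4075, M = 509.3750
Σ(x−M)² = 27181.875; s = √(27181.875/7) = 62.3147
CV = 62.3147 / 509.3750 = 0.12234 = 12.234%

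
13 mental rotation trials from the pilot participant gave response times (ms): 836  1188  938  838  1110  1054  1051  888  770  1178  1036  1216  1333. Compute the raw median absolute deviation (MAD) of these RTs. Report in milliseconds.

137 ms

Sorted: 770, 836, 838, 888, 938, 1036, 1051, 1054, 1110, 1178, 1188, 1216, 1333 → median = 1051
|x − 1051|: 215, 137, 113, 213, 59, 3, 0, 163, 281, 127, 15, 165, 282
Sorted deviations: 0, 3, 15, 59, 113, 127, 137, 163, 165, 213, 215, 281, 282 → MAD = 137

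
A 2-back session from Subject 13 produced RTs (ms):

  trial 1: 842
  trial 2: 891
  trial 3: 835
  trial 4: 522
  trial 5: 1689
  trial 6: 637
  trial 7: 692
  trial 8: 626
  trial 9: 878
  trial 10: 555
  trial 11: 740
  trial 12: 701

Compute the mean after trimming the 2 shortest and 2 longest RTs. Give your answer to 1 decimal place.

743.9 ms

Sorted: 522, 555, 626, 637, 692, 701, 740, 835, 842, 878, 891, 1689
Drop lowest 2 (522, 555) and highest 2 (891, 1689)
Remaining (n=8): Σ = 5951, mean = 5951/8 = 743.875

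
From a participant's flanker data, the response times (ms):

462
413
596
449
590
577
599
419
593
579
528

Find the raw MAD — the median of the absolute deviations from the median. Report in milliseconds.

Sorted: 413, 419, 449, 462, 528, 577, 579, 590, 593, 596, 599 → median = 577
|x − 577|: 115, 164, 19, 128, 13, 0, 22, 158, 16, 2, 49
Sorted deviations: 0, 2, 13, 16, 19, 22, 49, 115, 128, 158, 164 → MAD = 22

22 ms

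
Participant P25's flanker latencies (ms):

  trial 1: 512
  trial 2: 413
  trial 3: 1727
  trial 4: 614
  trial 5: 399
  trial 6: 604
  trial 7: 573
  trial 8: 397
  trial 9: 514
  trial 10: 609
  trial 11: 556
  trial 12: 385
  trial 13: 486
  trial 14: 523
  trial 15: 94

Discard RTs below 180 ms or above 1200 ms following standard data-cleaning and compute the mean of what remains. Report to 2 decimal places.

506.54 ms

Excluded: 94, 1727
Retained (n=13): Σ = 6585
Mean = 6585/13 = 506.5385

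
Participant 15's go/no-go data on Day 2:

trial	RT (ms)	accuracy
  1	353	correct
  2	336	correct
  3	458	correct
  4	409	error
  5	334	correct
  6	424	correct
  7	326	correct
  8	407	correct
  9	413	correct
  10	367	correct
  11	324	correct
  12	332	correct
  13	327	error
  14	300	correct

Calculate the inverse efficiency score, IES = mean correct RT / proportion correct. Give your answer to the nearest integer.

425 ms

Correct trials (n=12): 353, 336, 458, 334, 424, 326, 407, 413, 367, 324, 332, 300
Mean correct RT = 4374/12 = 364.5000 ms
Proportion correct = 12/14
IES = 364.5000 / (12/14) = 425.250 ms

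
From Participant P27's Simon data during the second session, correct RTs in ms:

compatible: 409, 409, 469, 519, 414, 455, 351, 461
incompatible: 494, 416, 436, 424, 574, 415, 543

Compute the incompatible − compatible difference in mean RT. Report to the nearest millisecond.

M(compatible) = 3487/8 = 435.875
M(incompatible) = 3302/7 = 471.714
Difference = 471.714 − 435.875 = 35.839 ms

36 ms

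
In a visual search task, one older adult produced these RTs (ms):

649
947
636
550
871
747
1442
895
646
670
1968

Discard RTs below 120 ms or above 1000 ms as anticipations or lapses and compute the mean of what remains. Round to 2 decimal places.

Excluded: 1442, 1968
Retained (n=9): Σ = 6611
Mean = 6611/9 = 734.5556

734.56 ms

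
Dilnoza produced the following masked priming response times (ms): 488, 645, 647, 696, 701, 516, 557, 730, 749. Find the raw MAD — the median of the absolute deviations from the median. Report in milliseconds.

Sorted: 488, 516, 557, 645, 647, 696, 701, 730, 749 → median = 647
|x − 647|: 159, 2, 0, 49, 54, 131, 90, 83, 102
Sorted deviations: 0, 2, 49, 54, 83, 90, 102, 131, 159 → MAD = 83

83 ms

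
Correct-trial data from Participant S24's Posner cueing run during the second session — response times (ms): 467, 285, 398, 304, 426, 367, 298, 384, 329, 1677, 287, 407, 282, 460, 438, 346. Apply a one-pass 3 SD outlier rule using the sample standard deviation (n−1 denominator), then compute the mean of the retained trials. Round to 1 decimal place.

n = 16, ΣRT = 7155, M = 447.188
Σ(x−M)² = 1674204.44; s = √(1674204.44/15) = 334.086
Cutoffs: 447.188 ± 3·334.086 → [-555.1, 1449.4]
Outside: 1677 → excluded.
Retained (n=15): Σ = 5478, mean = 5478/15 = 365.200

365.2 ms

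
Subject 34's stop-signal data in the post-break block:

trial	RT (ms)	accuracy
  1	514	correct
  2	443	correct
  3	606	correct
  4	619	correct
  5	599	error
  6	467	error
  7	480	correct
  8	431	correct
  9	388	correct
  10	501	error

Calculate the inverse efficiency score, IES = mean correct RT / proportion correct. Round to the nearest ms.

710 ms

Correct trials (n=7): 514, 443, 606, 619, 480, 431, 388
Mean correct RT = 3481/7 = 497.2857 ms
Proportion correct = 7/10
IES = 497.2857 / (7/10) = 710.408 ms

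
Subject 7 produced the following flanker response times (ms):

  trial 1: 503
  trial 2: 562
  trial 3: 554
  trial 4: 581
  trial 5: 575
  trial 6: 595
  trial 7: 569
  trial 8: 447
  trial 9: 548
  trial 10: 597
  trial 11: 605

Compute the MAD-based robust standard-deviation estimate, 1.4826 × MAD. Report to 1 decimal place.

Sorted: 447, 503, 548, 554, 562, 569, 575, 581, 595, 597, 605 → median = 569
|x − 569| sorted: 0, 6, 7, 12, 15, 21, 26, 28, 36, 66, 122 → MAD = 21
Robust SD ≈ 1.4826 × 21 = 31.135

31.1 ms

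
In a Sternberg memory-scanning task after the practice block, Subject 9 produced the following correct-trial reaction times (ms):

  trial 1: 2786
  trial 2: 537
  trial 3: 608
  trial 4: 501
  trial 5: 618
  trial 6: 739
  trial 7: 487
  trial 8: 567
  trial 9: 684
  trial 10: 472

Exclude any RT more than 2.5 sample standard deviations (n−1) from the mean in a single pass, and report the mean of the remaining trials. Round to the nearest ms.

579 ms

n = 10, ΣRT = 7999, M = 799.900
Σ(x−M)² = 4449772.90; s = √(4449772.90/9) = 703.149
Cutoffs: 799.900 ± 2.5·703.149 → [-958.0, 2557.8]
Outside: 2786 → excluded.
Retained (n=9): Σ = 5213, mean = 5213/9 = 579.222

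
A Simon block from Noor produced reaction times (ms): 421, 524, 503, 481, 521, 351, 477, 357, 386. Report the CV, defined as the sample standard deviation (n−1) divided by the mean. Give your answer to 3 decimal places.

0.155

n = 9, Σ = 4021, M = 446.7778
Σ(x−M)² = 38309.556; s = √(38309.556/8) = 69.2004
CV = 69.2004 / 446.7778 = 0.15489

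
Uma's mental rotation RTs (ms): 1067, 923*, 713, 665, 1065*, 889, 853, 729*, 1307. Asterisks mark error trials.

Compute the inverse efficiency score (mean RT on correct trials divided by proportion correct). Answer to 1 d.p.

1373.5 ms

Correct trials (n=6): 1067, 713, 665, 889, 853, 1307
Mean correct RT = 5494/6 = 915.6667 ms
Proportion correct = 6/9
IES = 915.6667 / (6/9) = 1373.500 ms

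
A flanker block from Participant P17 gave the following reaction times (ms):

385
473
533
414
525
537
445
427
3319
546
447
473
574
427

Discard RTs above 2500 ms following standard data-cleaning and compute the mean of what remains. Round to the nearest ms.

477 ms

Excluded: 3319
Retained (n=13): Σ = 6206
Mean = 6206/13 = 477.3846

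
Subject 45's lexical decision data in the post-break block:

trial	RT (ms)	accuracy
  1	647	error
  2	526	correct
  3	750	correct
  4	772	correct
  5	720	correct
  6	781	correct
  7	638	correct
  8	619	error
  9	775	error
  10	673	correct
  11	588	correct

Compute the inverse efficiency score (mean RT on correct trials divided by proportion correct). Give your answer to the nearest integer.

Correct trials (n=8): 526, 750, 772, 720, 781, 638, 673, 588
Mean correct RT = 5448/8 = 681.0000 ms
Proportion correct = 8/11
IES = 681.0000 / (8/11) = 936.375 ms

936 ms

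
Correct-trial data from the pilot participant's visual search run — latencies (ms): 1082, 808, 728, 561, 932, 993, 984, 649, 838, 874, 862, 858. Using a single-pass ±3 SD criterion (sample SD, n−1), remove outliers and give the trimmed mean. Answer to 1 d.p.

n = 12, ΣRT = 10169, M = 847.417
Σ(x−M)² = 240370.92; s = √(240370.92/11) = 147.824
Cutoffs: 847.417 ± 3·147.824 → [403.9, 1290.9]
No RTs fall outside the cutoffs; all 12 retained. Mean = 10169/12 = 847.417

847.4 ms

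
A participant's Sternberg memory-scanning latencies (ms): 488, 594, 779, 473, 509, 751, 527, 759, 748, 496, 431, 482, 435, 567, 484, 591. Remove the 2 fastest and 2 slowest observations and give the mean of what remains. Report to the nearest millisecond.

559 ms

Sorted: 431, 435, 473, 482, 484, 488, 496, 509, 527, 567, 591, 594, 748, 751, 759, 779
Drop lowest 2 (431, 435) and highest 2 (759, 779)
Remaining (n=12): Σ = 6710, mean = 6710/12 = 559.167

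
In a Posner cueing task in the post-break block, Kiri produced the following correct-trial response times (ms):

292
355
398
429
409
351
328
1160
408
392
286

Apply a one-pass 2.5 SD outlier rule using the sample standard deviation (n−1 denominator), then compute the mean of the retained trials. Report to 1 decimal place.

364.8 ms

n = 11, ΣRT = 4808, M = 437.091
Σ(x−M)² = 597790.91; s = √(597790.91/10) = 244.498
Cutoffs: 437.091 ± 2.5·244.498 → [-174.2, 1048.3]
Outside: 1160 → excluded.
Retained (n=10): Σ = 3648, mean = 3648/10 = 364.800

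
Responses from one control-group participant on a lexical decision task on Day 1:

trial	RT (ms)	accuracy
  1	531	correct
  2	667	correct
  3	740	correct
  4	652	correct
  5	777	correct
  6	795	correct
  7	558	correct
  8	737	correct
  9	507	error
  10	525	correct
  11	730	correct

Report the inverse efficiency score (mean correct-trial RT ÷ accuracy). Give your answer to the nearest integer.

738 ms

Correct trials (n=10): 531, 667, 740, 652, 777, 795, 558, 737, 525, 730
Mean correct RT = 6712/10 = 671.2000 ms
Proportion correct = 10/11
IES = 671.2000 / (10/11) = 738.320 ms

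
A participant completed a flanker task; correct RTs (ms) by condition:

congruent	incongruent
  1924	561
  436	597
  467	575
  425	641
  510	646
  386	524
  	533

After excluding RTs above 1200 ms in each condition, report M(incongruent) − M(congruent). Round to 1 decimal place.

congruent: exclude 1924
M(congruent) = 2224/5 = 444.800
M(incongruent) = 4077/7 = 582.429
Difference = 582.429 − 444.800 = 137.629 ms

137.6 ms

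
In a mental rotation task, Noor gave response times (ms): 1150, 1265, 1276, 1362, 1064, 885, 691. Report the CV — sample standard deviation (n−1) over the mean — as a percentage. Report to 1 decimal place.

21.8%

n = 7, Σ = 7693, M = 1099.0000
Σ(x−M)² = 344140.000; s = √(344140.000/6) = 239.4925
CV = 239.4925 / 1099.0000 = 0.21792 = 21.792%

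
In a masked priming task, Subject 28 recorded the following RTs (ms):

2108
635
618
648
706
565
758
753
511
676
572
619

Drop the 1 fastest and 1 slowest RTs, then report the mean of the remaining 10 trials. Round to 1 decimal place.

Sorted: 511, 565, 572, 618, 619, 635, 648, 676, 706, 753, 758, 2108
Drop lowest 1 (511) and highest 1 (2108)
Remaining (n=10): Σ = 6550, mean = 6550/10 = 655.000

655.0 ms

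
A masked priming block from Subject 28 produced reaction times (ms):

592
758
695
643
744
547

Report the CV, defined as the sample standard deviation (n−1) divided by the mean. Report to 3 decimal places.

n = 6, Σ = 3979, M = 663.1667
Σ(x−M)² = 35506.833; s = √(35506.833/5) = 84.2696
CV = 84.2696 / 663.1667 = 0.12707

0.127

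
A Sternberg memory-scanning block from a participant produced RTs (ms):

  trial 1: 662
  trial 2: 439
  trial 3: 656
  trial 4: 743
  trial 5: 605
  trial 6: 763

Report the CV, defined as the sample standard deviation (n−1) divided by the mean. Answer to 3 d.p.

0.181

n = 6, Σ = 3868, M = 644.6667
Σ(x−M)² = 67973.333; s = √(67973.333/5) = 116.5962
CV = 116.5962 / 644.6667 = 0.18086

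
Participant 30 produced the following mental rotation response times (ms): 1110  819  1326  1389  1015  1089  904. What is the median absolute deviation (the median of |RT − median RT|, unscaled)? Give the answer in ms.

185 ms

Sorted: 819, 904, 1015, 1089, 1110, 1326, 1389 → median = 1089
|x − 1089|: 21, 270, 237, 300, 74, 0, 185
Sorted deviations: 0, 21, 74, 185, 237, 270, 300 → MAD = 185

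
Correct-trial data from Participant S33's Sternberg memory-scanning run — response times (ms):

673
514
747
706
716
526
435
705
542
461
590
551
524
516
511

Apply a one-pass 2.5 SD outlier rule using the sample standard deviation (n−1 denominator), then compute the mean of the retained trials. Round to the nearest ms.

n = 15, ΣRT = 8717, M = 581.133
Σ(x−M)² = 143351.73; s = √(143351.73/14) = 101.190
Cutoffs: 581.133 ± 2.5·101.190 → [328.2, 834.1]
No RTs fall outside the cutoffs; all 15 retained. Mean = 8717/15 = 581.133

581 ms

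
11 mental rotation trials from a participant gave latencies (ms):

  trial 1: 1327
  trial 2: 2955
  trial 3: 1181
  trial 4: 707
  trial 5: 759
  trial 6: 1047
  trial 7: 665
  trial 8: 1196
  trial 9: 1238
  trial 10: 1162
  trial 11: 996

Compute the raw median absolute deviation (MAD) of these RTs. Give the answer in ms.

Sorted: 665, 707, 759, 996, 1047, 1162, 1181, 1196, 1238, 1327, 2955 → median = 1162
|x − 1162|: 165, 1793, 19, 455, 403, 115, 497, 34, 76, 0, 166
Sorted deviations: 0, 19, 34, 76, 115, 165, 166, 403, 455, 497, 1793 → MAD = 165

165 ms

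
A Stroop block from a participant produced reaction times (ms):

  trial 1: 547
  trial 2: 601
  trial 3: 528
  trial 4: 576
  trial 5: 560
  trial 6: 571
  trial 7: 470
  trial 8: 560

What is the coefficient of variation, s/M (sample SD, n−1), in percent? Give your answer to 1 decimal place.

n = 8, Σ = 4413, M = 551.6250
Σ(x−M)² = 10789.875; s = √(10789.875/7) = 39.2608
CV = 39.2608 / 551.6250 = 0.07117 = 7.117%

7.1%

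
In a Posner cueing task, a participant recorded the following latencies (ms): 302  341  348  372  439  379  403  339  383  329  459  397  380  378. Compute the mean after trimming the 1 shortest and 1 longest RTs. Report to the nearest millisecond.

374 ms

Sorted: 302, 329, 339, 341, 348, 372, 378, 379, 380, 383, 397, 403, 439, 459
Drop lowest 1 (302) and highest 1 (459)
Remaining (n=12): Σ = 4488, mean = 4488/12 = 374.000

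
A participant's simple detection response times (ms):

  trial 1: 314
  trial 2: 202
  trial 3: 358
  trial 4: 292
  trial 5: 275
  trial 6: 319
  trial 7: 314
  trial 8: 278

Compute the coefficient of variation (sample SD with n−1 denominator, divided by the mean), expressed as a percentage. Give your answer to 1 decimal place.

15.5%

n = 8, Σ = 2352, M = 294.0000
Σ(x−M)² = 14606.000; s = √(14606.000/7) = 45.6790
CV = 45.6790 / 294.0000 = 0.15537 = 15.537%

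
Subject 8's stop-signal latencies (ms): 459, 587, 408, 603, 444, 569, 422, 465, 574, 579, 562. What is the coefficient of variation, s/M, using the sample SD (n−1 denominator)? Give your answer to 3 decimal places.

0.146

n = 11, Σ = 5672, M = 515.6364
Σ(x−M)² = 56400.545; s = √(56400.545/10) = 75.1003
CV = 75.1003 / 515.6364 = 0.14565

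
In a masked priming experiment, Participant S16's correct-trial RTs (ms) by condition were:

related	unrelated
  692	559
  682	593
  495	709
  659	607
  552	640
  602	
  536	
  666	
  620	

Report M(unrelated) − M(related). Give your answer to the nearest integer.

10 ms

M(related) = 5504/9 = 611.556
M(unrelated) = 3108/5 = 621.600
Difference = 621.600 − 611.556 = 10.044 ms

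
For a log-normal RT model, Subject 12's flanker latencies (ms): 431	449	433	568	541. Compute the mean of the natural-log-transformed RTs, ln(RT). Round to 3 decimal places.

6.176

ln(RT): 6.0661, 6.1070, 6.0707, 6.3421, 6.2934
Σ ln(RT) = 30.8794
Mean = 30.8794/5 = 6.17588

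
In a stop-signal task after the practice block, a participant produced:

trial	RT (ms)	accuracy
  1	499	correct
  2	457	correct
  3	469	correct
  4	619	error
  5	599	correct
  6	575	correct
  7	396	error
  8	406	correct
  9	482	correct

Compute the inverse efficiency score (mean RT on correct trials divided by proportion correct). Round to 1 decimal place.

Correct trials (n=7): 499, 457, 469, 599, 575, 406, 482
Mean correct RT = 3487/7 = 498.1429 ms
Proportion correct = 7/9
IES = 498.1429 / (7/9) = 640.469 ms

640.5 ms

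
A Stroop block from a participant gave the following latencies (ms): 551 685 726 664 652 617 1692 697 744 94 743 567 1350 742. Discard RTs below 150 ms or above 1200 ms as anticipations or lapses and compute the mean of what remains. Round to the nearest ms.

Excluded: 94, 1350, 1692
Retained (n=11): Σ = 7388
Mean = 7388/11 = 671.6364

672 ms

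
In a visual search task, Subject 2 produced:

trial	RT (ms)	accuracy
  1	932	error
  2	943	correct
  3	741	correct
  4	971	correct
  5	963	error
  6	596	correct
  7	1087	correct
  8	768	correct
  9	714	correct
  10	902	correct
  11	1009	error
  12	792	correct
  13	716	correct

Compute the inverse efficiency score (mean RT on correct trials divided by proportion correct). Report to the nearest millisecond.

Correct trials (n=10): 943, 741, 971, 596, 1087, 768, 714, 902, 792, 716
Mean correct RT = 8230/10 = 823.0000 ms
Proportion correct = 10/13
IES = 823.0000 / (10/13) = 1069.900 ms

1070 ms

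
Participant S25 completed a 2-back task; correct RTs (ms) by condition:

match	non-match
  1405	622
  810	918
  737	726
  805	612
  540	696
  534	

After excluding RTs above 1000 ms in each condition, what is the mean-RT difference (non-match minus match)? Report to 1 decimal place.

match: exclude 1405
M(match) = 3426/5 = 685.200
M(non-match) = 3574/5 = 714.800
Difference = 714.800 − 685.200 = 29.600 ms

29.6 ms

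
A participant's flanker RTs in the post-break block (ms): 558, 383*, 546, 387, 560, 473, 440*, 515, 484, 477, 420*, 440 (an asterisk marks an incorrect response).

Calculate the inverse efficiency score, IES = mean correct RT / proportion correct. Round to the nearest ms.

658 ms

Correct trials (n=9): 558, 546, 387, 560, 473, 515, 484, 477, 440
Mean correct RT = 4440/9 = 493.3333 ms
Proportion correct = 9/12
IES = 493.3333 / (9/12) = 657.778 ms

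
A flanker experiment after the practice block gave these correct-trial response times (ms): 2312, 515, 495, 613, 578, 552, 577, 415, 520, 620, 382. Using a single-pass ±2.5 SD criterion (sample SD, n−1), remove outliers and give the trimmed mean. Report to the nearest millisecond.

n = 11, ΣRT = 7579, M = 689.000
Σ(x−M)² = 2954098.00; s = √(2954098.00/10) = 543.516
Cutoffs: 689.000 ± 2.5·543.516 → [-669.8, 2047.8]
Outside: 2312 → excluded.
Retained (n=10): Σ = 5267, mean = 5267/10 = 526.700

527 ms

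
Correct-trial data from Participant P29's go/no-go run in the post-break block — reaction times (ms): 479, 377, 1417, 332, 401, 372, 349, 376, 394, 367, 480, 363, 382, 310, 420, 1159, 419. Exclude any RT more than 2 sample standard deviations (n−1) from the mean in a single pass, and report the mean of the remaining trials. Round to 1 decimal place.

n = 17, ΣRT = 8397, M = 493.941
Σ(x−M)² = 1493780.94; s = √(1493780.94/16) = 305.551
Cutoffs: 493.941 ± 2·305.551 → [-117.2, 1105.0]
Outside: 1159, 1417 → excluded.
Retained (n=15): Σ = 5821, mean = 5821/15 = 388.067

388.1 ms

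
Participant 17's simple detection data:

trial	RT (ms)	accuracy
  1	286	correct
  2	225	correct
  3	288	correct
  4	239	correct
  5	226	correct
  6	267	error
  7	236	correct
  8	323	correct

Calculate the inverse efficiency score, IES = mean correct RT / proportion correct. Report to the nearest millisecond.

Correct trials (n=7): 286, 225, 288, 239, 226, 236, 323
Mean correct RT = 1823/7 = 260.4286 ms
Proportion correct = 7/8
IES = 260.4286 / (7/8) = 297.633 ms

298 ms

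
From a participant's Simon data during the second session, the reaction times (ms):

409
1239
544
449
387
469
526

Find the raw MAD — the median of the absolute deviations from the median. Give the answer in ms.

Sorted: 387, 409, 449, 469, 526, 544, 1239 → median = 469
|x − 469|: 60, 770, 75, 20, 82, 0, 57
Sorted deviations: 0, 20, 57, 60, 75, 82, 770 → MAD = 60

60 ms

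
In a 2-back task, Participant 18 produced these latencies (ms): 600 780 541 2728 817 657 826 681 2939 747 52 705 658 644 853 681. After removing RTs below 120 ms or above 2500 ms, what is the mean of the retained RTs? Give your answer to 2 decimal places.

Excluded: 52, 2728, 2939
Retained (n=13): Σ = 9190
Mean = 9190/13 = 706.9231

706.92 ms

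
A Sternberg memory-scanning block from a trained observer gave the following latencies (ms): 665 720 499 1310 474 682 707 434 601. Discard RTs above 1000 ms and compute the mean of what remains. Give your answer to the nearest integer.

598 ms

Excluded: 1310
Retained (n=8): Σ = 4782
Mean = 4782/8 = 597.7500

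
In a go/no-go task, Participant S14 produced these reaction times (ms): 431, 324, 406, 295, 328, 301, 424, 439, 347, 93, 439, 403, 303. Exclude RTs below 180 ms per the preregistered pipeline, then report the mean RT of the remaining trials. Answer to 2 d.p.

Excluded: 93
Retained (n=12): Σ = 4440
Mean = 4440/12 = 370.0000

370.00 ms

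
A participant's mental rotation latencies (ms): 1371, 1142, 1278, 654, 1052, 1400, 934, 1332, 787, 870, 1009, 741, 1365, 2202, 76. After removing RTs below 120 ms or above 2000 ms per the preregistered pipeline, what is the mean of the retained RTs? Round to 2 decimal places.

1071.92 ms

Excluded: 76, 2202
Retained (n=13): Σ = 13935
Mean = 13935/13 = 1071.9231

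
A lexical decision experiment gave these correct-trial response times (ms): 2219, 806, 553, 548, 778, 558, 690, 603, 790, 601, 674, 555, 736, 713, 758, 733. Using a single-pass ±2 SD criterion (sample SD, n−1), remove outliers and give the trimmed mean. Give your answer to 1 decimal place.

n = 16, ΣRT = 12315, M = 769.688
Σ(x−M)² = 2366885.44; s = √(2366885.44/15) = 397.231
Cutoffs: 769.688 ± 2·397.231 → [-24.8, 1564.1]
Outside: 2219 → excluded.
Retained (n=15): Σ = 10096, mean = 10096/15 = 673.067

673.1 ms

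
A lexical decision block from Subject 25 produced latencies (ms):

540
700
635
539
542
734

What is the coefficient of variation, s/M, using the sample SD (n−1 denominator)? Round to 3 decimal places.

0.143

n = 6, Σ = 3690, M = 615.0000
Σ(x−M)² = 38516.000; s = √(38516.000/5) = 87.7679
CV = 87.7679 / 615.0000 = 0.14271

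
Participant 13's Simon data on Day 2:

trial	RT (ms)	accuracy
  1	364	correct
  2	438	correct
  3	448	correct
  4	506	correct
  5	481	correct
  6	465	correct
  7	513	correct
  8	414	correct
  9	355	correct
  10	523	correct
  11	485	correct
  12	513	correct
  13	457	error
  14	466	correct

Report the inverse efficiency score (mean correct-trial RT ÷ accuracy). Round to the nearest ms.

Correct trials (n=13): 364, 438, 448, 506, 481, 465, 513, 414, 355, 523, 485, 513, 466
Mean correct RT = 5971/13 = 459.3077 ms
Proportion correct = 13/14
IES = 459.3077 / (13/14) = 494.639 ms

495 ms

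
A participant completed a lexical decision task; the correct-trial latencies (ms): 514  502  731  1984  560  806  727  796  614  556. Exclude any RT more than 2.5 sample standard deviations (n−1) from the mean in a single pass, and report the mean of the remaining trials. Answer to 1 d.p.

n = 10, ΣRT = 7790, M = 779.000
Σ(x−M)² = 1729920.00; s = √(1729920.00/9) = 438.421
Cutoffs: 779.000 ± 2.5·438.421 → [-317.1, 1875.1]
Outside: 1984 → excluded.
Retained (n=9): Σ = 5806, mean = 5806/9 = 645.111

645.1 ms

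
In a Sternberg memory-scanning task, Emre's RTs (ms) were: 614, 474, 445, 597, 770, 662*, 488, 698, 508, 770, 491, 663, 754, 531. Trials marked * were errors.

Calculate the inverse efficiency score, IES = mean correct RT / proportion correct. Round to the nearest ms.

Correct trials (n=13): 614, 474, 445, 597, 770, 488, 698, 508, 770, 491, 663, 754, 531
Mean correct RT = 7803/13 = 600.2308 ms
Proportion correct = 13/14
IES = 600.2308 / (13/14) = 646.402 ms

646 ms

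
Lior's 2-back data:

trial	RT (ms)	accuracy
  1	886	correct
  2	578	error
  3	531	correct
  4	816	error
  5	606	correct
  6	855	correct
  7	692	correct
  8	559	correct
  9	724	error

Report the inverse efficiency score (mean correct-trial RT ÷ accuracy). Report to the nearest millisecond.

Correct trials (n=6): 886, 531, 606, 855, 692, 559
Mean correct RT = 4129/6 = 688.1667 ms
Proportion correct = 6/9
IES = 688.1667 / (6/9) = 1032.250 ms

1032 ms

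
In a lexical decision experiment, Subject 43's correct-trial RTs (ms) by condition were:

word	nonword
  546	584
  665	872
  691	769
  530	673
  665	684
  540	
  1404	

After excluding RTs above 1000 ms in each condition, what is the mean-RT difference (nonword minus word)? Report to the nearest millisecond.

110 ms

word: exclude 1404
M(word) = 3637/6 = 606.167
M(nonword) = 3582/5 = 716.400
Difference = 716.400 − 606.167 = 110.233 ms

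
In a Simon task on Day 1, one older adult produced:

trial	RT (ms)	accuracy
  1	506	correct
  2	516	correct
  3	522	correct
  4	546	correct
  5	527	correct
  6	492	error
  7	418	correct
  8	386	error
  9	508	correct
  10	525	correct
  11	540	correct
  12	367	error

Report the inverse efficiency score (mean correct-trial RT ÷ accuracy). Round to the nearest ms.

Correct trials (n=9): 506, 516, 522, 546, 527, 418, 508, 525, 540
Mean correct RT = 4608/9 = 512.0000 ms
Proportion correct = 9/12
IES = 512.0000 / (9/12) = 682.667 ms

683 ms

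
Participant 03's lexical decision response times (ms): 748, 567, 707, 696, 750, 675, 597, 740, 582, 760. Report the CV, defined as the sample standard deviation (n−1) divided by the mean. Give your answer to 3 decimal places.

0.109

n = 10, Σ = 6822, M = 682.2000
Σ(x−M)² = 49747.600; s = √(49747.600/9) = 74.3472
CV = 74.3472 / 682.2000 = 0.10898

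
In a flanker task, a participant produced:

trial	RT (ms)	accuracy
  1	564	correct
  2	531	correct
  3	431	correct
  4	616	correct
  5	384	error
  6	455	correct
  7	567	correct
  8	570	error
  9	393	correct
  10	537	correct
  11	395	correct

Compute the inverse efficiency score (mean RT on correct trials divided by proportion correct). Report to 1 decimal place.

609.6 ms

Correct trials (n=9): 564, 531, 431, 616, 455, 567, 393, 537, 395
Mean correct RT = 4489/9 = 498.7778 ms
Proportion correct = 9/11
IES = 498.7778 / (9/11) = 609.617 ms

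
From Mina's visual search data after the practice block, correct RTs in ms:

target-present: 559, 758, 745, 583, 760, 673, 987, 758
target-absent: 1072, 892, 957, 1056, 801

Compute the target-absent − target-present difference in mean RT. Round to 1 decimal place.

M(target-present) = 5823/8 = 727.875
M(target-absent) = 4778/5 = 955.600
Difference = 955.600 − 727.875 = 227.725 ms

227.7 ms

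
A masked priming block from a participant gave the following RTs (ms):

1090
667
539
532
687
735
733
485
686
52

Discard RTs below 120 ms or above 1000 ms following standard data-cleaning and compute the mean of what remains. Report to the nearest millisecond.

Excluded: 52, 1090
Retained (n=8): Σ = 5064
Mean = 5064/8 = 633.0000

633 ms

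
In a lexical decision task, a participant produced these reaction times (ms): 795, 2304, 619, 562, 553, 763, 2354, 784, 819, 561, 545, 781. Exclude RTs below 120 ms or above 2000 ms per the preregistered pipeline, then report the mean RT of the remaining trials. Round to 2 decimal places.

Excluded: 2304, 2354
Retained (n=10): Σ = 6782
Mean = 6782/10 = 678.2000

678.20 ms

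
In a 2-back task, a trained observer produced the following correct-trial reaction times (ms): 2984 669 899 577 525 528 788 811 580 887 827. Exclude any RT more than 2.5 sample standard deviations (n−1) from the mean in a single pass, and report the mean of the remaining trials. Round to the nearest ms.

n = 11, ΣRT = 10075, M = 915.909
Σ(x−M)² = 4905334.91; s = √(4905334.91/10) = 700.381
Cutoffs: 915.909 ± 2.5·700.381 → [-835.0, 2666.9]
Outside: 2984 → excluded.
Retained (n=10): Σ = 7091, mean = 7091/10 = 709.100

709 ms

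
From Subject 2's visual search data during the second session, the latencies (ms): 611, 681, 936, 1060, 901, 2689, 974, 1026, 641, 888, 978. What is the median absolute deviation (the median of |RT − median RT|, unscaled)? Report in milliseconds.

90 ms

Sorted: 611, 641, 681, 888, 901, 936, 974, 978, 1026, 1060, 2689 → median = 936
|x − 936|: 325, 255, 0, 124, 35, 1753, 38, 90, 295, 48, 42
Sorted deviations: 0, 35, 38, 42, 48, 90, 124, 255, 295, 325, 1753 → MAD = 90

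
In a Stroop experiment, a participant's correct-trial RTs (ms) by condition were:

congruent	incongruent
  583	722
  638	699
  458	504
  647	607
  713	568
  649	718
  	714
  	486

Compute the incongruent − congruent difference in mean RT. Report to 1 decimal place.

12.6 ms

M(congruent) = 3688/6 = 614.667
M(incongruent) = 5018/8 = 627.250
Difference = 627.250 − 614.667 = 12.583 ms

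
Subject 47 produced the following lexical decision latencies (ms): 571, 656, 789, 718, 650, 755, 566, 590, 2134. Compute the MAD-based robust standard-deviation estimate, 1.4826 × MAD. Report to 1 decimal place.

126.0 ms

Sorted: 566, 571, 590, 650, 656, 718, 755, 789, 2134 → median = 656
|x − 656| sorted: 0, 6, 62, 66, 85, 90, 99, 133, 1478 → MAD = 85
Robust SD ≈ 1.4826 × 85 = 126.021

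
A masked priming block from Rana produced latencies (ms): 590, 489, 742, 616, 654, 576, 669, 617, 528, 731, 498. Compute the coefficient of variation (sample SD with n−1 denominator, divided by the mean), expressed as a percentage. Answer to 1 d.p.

14.0%

n = 11, Σ = 6710, M = 610.0000
Σ(x−M)² = 73032.000; s = √(73032.000/10) = 85.4588
CV = 85.4588 / 610.0000 = 0.14010 = 14.010%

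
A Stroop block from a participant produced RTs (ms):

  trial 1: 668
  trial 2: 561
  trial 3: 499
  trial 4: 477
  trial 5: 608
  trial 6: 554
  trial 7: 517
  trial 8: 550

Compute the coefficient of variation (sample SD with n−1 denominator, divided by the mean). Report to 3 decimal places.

0.111

n = 8, Σ = 4434, M = 554.2500
Σ(x−M)² = 26299.500; s = √(26299.500/7) = 61.2950
CV = 61.2950 / 554.2500 = 0.11059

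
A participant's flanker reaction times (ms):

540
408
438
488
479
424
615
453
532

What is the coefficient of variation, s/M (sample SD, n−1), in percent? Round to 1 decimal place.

n = 9, Σ = 4377, M = 486.3333
Σ(x−M)² = 35046.000; s = √(35046.000/8) = 66.1872
CV = 66.1872 / 486.3333 = 0.13609 = 13.609%

13.6%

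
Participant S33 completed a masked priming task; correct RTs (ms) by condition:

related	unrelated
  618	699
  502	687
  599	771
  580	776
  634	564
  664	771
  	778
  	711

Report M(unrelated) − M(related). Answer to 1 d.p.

M(related) = 3597/6 = 599.500
M(unrelated) = 5757/8 = 719.625
Difference = 719.625 − 599.500 = 120.125 ms

120.1 ms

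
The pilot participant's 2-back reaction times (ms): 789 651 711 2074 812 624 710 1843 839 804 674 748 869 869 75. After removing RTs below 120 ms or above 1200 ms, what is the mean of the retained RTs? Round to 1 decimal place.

Excluded: 75, 1843, 2074
Retained (n=12): Σ = 9100
Mean = 9100/12 = 758.3333

758.3 ms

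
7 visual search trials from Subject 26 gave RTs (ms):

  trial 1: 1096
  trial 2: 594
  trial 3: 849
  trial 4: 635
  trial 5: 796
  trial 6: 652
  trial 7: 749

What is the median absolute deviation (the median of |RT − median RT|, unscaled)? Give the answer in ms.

100 ms

Sorted: 594, 635, 652, 749, 796, 849, 1096 → median = 749
|x − 749|: 347, 155, 100, 114, 47, 97, 0
Sorted deviations: 0, 47, 97, 100, 114, 155, 347 → MAD = 100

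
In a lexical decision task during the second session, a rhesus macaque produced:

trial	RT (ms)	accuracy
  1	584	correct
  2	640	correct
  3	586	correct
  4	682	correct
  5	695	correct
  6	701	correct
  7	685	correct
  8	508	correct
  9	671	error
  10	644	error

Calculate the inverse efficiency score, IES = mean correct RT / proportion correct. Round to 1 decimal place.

793.9 ms

Correct trials (n=8): 584, 640, 586, 682, 695, 701, 685, 508
Mean correct RT = 5081/8 = 635.1250 ms
Proportion correct = 8/10
IES = 635.1250 / (8/10) = 793.906 ms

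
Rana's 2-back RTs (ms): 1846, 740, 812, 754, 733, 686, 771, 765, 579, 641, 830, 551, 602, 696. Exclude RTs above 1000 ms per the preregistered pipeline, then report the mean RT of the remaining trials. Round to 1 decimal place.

704.6 ms

Excluded: 1846
Retained (n=13): Σ = 9160
Mean = 9160/13 = 704.6154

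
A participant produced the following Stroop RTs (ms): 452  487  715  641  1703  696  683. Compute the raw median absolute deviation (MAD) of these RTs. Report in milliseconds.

42 ms

Sorted: 452, 487, 641, 683, 696, 715, 1703 → median = 683
|x − 683|: 231, 196, 32, 42, 1020, 13, 0
Sorted deviations: 0, 13, 32, 42, 196, 231, 1020 → MAD = 42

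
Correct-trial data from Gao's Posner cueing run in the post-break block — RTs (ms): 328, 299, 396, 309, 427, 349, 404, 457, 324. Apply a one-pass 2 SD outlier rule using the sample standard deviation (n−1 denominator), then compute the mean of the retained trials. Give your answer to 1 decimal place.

n = 9, ΣRT = 3293, M = 365.889
Σ(x−M)² = 25580.89; s = √(25580.89/8) = 56.547
Cutoffs: 365.889 ± 2·56.547 → [252.8, 479.0]
No RTs fall outside the cutoffs; all 9 retained. Mean = 3293/9 = 365.889

365.9 ms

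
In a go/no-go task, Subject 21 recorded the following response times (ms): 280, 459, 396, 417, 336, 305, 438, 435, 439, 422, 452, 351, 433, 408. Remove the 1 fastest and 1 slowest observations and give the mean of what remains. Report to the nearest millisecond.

Sorted: 280, 305, 336, 351, 396, 408, 417, 422, 433, 435, 438, 439, 452, 459
Drop lowest 1 (280) and highest 1 (459)
Remaining (n=12): Σ = 4832, mean = 4832/12 = 402.667

403 ms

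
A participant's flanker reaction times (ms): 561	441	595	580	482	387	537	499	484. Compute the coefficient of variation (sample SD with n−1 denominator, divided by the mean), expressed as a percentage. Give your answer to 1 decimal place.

13.4%

n = 9, Σ = 4566, M = 507.3333
Σ(x−M)² = 36862.000; s = √(36862.000/8) = 67.8804
CV = 67.8804 / 507.3333 = 0.13380 = 13.380%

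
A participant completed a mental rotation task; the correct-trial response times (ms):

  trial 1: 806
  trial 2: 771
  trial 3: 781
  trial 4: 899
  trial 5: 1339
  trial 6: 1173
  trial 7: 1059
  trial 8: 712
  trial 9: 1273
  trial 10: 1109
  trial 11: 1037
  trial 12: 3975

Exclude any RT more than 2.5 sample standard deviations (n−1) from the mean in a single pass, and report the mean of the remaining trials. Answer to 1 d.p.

n = 12, ΣRT = 14934, M = 1244.500
Σ(x−M)² = 8600555.00; s = √(8600555.00/11) = 884.233
Cutoffs: 1244.500 ± 2.5·884.233 → [-966.1, 3455.1]
Outside: 3975 → excluded.
Retained (n=11): Σ = 10959, mean = 10959/11 = 996.273

996.3 ms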